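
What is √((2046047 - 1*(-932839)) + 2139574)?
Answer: 2*√1279615 ≈ 2262.4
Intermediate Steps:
√((2046047 - 1*(-932839)) + 2139574) = √((2046047 + 932839) + 2139574) = √(2978886 + 2139574) = √5118460 = 2*√1279615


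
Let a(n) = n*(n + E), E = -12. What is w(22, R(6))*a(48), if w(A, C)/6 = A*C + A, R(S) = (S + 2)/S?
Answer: 532224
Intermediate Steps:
R(S) = (2 + S)/S
w(A, C) = 6*A + 6*A*C (w(A, C) = 6*(A*C + A) = 6*(A + A*C) = 6*A + 6*A*C)
a(n) = n*(-12 + n) (a(n) = n*(n - 12) = n*(-12 + n))
w(22, R(6))*a(48) = (6*22*(1 + (2 + 6)/6))*(48*(-12 + 48)) = (6*22*(1 + (⅙)*8))*(48*36) = (6*22*(1 + 4/3))*1728 = (6*22*(7/3))*1728 = 308*1728 = 532224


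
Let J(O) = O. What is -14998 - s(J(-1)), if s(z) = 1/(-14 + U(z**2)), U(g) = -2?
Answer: -239967/16 ≈ -14998.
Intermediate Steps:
s(z) = -1/16 (s(z) = 1/(-14 - 2) = 1/(-16) = -1/16)
-14998 - s(J(-1)) = -14998 - 1*(-1/16) = -14998 + 1/16 = -239967/16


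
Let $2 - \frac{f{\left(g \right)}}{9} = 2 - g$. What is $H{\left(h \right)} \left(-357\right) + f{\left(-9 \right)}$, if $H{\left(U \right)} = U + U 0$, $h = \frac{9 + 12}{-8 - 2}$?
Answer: $\frac{6687}{10} \approx 668.7$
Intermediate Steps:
$h = - \frac{21}{10}$ ($h = \frac{21}{-10} = 21 \left(- \frac{1}{10}\right) = - \frac{21}{10} \approx -2.1$)
$f{\left(g \right)} = 9 g$ ($f{\left(g \right)} = 18 - 9 \left(2 - g\right) = 18 + \left(-18 + 9 g\right) = 9 g$)
$H{\left(U \right)} = U$ ($H{\left(U \right)} = U + 0 = U$)
$H{\left(h \right)} \left(-357\right) + f{\left(-9 \right)} = \left(- \frac{21}{10}\right) \left(-357\right) + 9 \left(-9\right) = \frac{7497}{10} - 81 = \frac{6687}{10}$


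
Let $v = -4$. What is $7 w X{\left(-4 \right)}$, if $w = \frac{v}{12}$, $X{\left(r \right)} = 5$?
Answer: $- \frac{35}{3} \approx -11.667$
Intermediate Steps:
$w = - \frac{1}{3}$ ($w = - \frac{4}{12} = \left(-4\right) \frac{1}{12} = - \frac{1}{3} \approx -0.33333$)
$7 w X{\left(-4 \right)} = 7 \left(- \frac{1}{3}\right) 5 = \left(- \frac{7}{3}\right) 5 = - \frac{35}{3}$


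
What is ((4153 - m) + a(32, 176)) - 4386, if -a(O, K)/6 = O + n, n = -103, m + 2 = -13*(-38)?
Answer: -299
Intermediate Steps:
m = 492 (m = -2 - 13*(-38) = -2 + 494 = 492)
a(O, K) = 618 - 6*O (a(O, K) = -6*(O - 103) = -6*(-103 + O) = 618 - 6*O)
((4153 - m) + a(32, 176)) - 4386 = ((4153 - 1*492) + (618 - 6*32)) - 4386 = ((4153 - 492) + (618 - 192)) - 4386 = (3661 + 426) - 4386 = 4087 - 4386 = -299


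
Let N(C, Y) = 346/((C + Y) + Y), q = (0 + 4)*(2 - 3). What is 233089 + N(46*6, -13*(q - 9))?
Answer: 71558496/307 ≈ 2.3309e+5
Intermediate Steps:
q = -4 (q = 4*(-1) = -4)
N(C, Y) = 346/(C + 2*Y)
233089 + N(46*6, -13*(q - 9)) = 233089 + 346/(46*6 + 2*(-13*(-4 - 9))) = 233089 + 346/(276 + 2*(-13*(-13))) = 233089 + 346/(276 + 2*169) = 233089 + 346/(276 + 338) = 233089 + 346/614 = 233089 + 346*(1/614) = 233089 + 173/307 = 71558496/307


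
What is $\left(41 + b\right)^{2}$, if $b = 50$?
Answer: $8281$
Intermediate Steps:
$\left(41 + b\right)^{2} = \left(41 + 50\right)^{2} = 91^{2} = 8281$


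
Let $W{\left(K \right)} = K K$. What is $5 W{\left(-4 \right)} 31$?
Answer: $2480$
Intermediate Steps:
$W{\left(K \right)} = K^{2}$
$5 W{\left(-4 \right)} 31 = 5 \left(-4\right)^{2} \cdot 31 = 5 \cdot 16 \cdot 31 = 80 \cdot 31 = 2480$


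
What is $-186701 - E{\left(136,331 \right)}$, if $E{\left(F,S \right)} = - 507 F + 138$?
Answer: $-117887$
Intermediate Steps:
$E{\left(F,S \right)} = 138 - 507 F$
$-186701 - E{\left(136,331 \right)} = -186701 - \left(138 - 68952\right) = -186701 - -68814 = -186701 + 68814 = -117887$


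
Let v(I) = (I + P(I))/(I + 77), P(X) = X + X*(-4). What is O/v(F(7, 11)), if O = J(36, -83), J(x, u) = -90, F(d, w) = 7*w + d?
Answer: 345/4 ≈ 86.250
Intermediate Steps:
F(d, w) = d + 7*w
O = -90
P(X) = -3*X (P(X) = X - 4*X = -3*X)
v(I) = -2*I/(77 + I) (v(I) = (I - 3*I)/(I + 77) = (-2*I)/(77 + I) = -2*I/(77 + I))
O/v(F(7, 11)) = -90*(-(77 + (7 + 7*11))/(2*(7 + 7*11))) = -90*(-(77 + (7 + 77))/(2*(7 + 77))) = -90/((-2*84/(77 + 84))) = -90/((-2*84/161)) = -90/((-2*84*1/161)) = -90/(-24/23) = -90*(-23/24) = 345/4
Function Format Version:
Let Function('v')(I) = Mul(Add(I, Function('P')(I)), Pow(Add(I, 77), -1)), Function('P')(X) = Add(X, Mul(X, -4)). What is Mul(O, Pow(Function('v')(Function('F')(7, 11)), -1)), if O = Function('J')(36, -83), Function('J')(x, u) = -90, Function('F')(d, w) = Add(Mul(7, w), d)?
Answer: Rational(345, 4) ≈ 86.250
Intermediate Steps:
Function('F')(d, w) = Add(d, Mul(7, w))
O = -90
Function('P')(X) = Mul(-3, X) (Function('P')(X) = Add(X, Mul(-4, X)) = Mul(-3, X))
Function('v')(I) = Mul(-2, I, Pow(Add(77, I), -1)) (Function('v')(I) = Mul(Add(I, Mul(-3, I)), Pow(Add(I, 77), -1)) = Mul(Mul(-2, I), Pow(Add(77, I), -1)) = Mul(-2, I, Pow(Add(77, I), -1)))
Mul(O, Pow(Function('v')(Function('F')(7, 11)), -1)) = Mul(-90, Pow(Mul(-2, Add(7, Mul(7, 11)), Pow(Add(77, Add(7, Mul(7, 11))), -1)), -1)) = Mul(-90, Pow(Mul(-2, Add(7, 77), Pow(Add(77, Add(7, 77)), -1)), -1)) = Mul(-90, Pow(Mul(-2, 84, Pow(Add(77, 84), -1)), -1)) = Mul(-90, Pow(Mul(-2, 84, Pow(161, -1)), -1)) = Mul(-90, Pow(Mul(-2, 84, Rational(1, 161)), -1)) = Mul(-90, Pow(Rational(-24, 23), -1)) = Mul(-90, Rational(-23, 24)) = Rational(345, 4)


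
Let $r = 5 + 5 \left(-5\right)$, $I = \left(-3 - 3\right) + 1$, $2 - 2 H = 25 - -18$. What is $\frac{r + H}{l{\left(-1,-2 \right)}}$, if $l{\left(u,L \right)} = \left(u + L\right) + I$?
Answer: $\frac{81}{16} \approx 5.0625$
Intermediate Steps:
$H = - \frac{41}{2}$ ($H = 1 - \frac{25 - -18}{2} = 1 - \frac{25 + 18}{2} = 1 - \frac{43}{2} = - \frac{41}{2} \approx -20.5$)
$I = -5$ ($I = -6 + 1 = -5$)
$l{\left(u,L \right)} = -5 + L + u$ ($l{\left(u,L \right)} = \left(u + L\right) - 5 = \left(L + u\right) - 5 = -5 + L + u$)
$r = -20$ ($r = 5 - 25 = -20$)
$\frac{r + H}{l{\left(-1,-2 \right)}} = \frac{-20 - \frac{41}{2}}{-5 - 2 - 1} = \frac{1}{-8} \left(- \frac{81}{2}\right) = \left(- \frac{1}{8}\right) \left(- \frac{81}{2}\right) = \frac{81}{16}$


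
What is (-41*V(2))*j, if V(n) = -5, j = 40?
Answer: 8200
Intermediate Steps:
(-41*V(2))*j = -41*(-5)*40 = 205*40 = 8200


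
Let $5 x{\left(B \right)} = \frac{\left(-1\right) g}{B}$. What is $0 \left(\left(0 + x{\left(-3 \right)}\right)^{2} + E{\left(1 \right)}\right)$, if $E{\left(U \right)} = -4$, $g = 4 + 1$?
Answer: $0$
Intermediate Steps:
$g = 5$
$x{\left(B \right)} = - \frac{1}{B}$ ($x{\left(B \right)} = \frac{\left(-1\right) 5 \frac{1}{B}}{5} = \frac{\left(-5\right) \frac{1}{B}}{5} = - \frac{1}{B}$)
$0 \left(\left(0 + x{\left(-3 \right)}\right)^{2} + E{\left(1 \right)}\right) = 0 \left(\left(0 - \frac{1}{-3}\right)^{2} - 4\right) = 0 \left(\left(0 - - \frac{1}{3}\right)^{2} - 4\right) = 0 \left(\left(0 + \frac{1}{3}\right)^{2} - 4\right) = 0 \left(\left(\frac{1}{3}\right)^{2} - 4\right) = 0 \left(\frac{1}{9} - 4\right) = 0 \left(- \frac{35}{9}\right) = 0$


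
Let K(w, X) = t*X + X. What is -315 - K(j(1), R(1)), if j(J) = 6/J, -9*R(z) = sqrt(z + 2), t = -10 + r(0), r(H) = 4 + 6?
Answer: -315 + sqrt(3)/9 ≈ -314.81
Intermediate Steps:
r(H) = 10
t = 0 (t = -10 + 10 = 0)
R(z) = -sqrt(2 + z)/9 (R(z) = -sqrt(z + 2)/9 = -sqrt(2 + z)/9)
K(w, X) = X (K(w, X) = 0*X + X = 0 + X = X)
-315 - K(j(1), R(1)) = -315 - (-1)*sqrt(2 + 1)/9 = -315 - (-1)*sqrt(3)/9 = -315 + sqrt(3)/9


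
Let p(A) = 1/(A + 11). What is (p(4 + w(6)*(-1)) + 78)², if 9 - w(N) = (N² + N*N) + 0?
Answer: 37027225/6084 ≈ 6086.0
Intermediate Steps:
w(N) = 9 - 2*N² (w(N) = 9 - ((N² + N*N) + 0) = 9 - ((N² + N²) + 0) = 9 - (2*N² + 0) = 9 - 2*N²)
p(A) = 1/(11 + A)
(p(4 + w(6)*(-1)) + 78)² = (1/(11 + (4 + (9 - 2*6²)*(-1))) + 78)² = (1/(11 + (4 + (9 - 2*36)*(-1))) + 78)² = (1/(11 + (4 + (9 - 72)*(-1))) + 78)² = (1/(11 + (4 - 63*(-1))) + 78)² = (1/(11 + (4 + 63)) + 78)² = (1/(11 + 67) + 78)² = (1/78 + 78)² = (6085/78)² = 37027225/6084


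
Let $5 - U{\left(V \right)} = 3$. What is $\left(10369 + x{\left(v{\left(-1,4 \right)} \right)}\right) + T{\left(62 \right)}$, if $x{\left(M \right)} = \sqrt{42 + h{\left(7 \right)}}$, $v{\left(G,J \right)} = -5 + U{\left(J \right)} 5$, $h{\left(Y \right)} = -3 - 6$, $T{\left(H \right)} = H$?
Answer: $10431 + \sqrt{33} \approx 10437.0$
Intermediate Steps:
$U{\left(V \right)} = 2$ ($U{\left(V \right)} = 5 - 3 = 2$)
$h{\left(Y \right)} = -9$ ($h{\left(Y \right)} = -3 - 6 = -9$)
$v{\left(G,J \right)} = 5$ ($v{\left(G,J \right)} = -5 + 2 \cdot 5 = -5 + 10 = 5$)
$x{\left(M \right)} = \sqrt{33}$ ($x{\left(M \right)} = \sqrt{42 - 9} = \sqrt{33}$)
$\left(10369 + x{\left(v{\left(-1,4 \right)} \right)}\right) + T{\left(62 \right)} = \left(10369 + \sqrt{33}\right) + 62 = 10431 + \sqrt{33}$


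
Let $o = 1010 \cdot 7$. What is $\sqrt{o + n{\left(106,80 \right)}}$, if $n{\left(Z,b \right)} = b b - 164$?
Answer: $\sqrt{13306} \approx 115.35$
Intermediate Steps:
$n{\left(Z,b \right)} = -164 + b^{2}$ ($n{\left(Z,b \right)} = b^{2} - 164 = -164 + b^{2}$)
$o = 7070$
$\sqrt{o + n{\left(106,80 \right)}} = \sqrt{7070 - \left(164 - 80^{2}\right)} = \sqrt{7070 + \left(-164 + 6400\right)} = \sqrt{7070 + 6236} = \sqrt{13306}$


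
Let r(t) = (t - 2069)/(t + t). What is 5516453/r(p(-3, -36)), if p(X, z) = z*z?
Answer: -14298646176/773 ≈ -1.8498e+7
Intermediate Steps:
p(X, z) = z²
r(t) = (-2069 + t)/(2*t) (r(t) = (-2069 + t)/((2*t)) = (-2069 + t)*(1/(2*t)) = (-2069 + t)/(2*t))
5516453/r(p(-3, -36)) = 5516453/(((-2069 + (-36)²)/(2*((-36)²)))) = 5516453/(((½)*(-2069 + 1296)/1296)) = 5516453/(((½)*(1/1296)*(-773))) = 5516453/(-773/2592) = 5516453*(-2592/773) = -14298646176/773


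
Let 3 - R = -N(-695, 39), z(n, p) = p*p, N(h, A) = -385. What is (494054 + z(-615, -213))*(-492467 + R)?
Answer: -265854086127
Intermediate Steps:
z(n, p) = p²
R = -382 (R = 3 - (-1)*(-385) = 3 - 1*385 = 3 - 385 = -382)
(494054 + z(-615, -213))*(-492467 + R) = (494054 + (-213)²)*(-492467 - 382) = (494054 + 45369)*(-492849) = 539423*(-492849) = -265854086127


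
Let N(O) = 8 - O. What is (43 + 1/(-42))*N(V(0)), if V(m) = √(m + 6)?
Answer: 7220/21 - 1805*√6/42 ≈ 238.54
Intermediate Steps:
V(m) = √(6 + m)
(43 + 1/(-42))*N(V(0)) = (43 + 1/(-42))*(8 - √(6 + 0)) = (43 - 1/42)*(8 - √6) = 1805*(8 - √6)/42 = 7220/21 - 1805*√6/42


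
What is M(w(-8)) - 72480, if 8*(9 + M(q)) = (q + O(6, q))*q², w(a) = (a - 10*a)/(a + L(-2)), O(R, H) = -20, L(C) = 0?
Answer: -582261/8 ≈ -72783.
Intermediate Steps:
w(a) = -9 (w(a) = (a - 10*a)/(a + 0) = (-9*a)/a = -9)
M(q) = -9 + q²*(-20 + q)/8 (M(q) = -9 + ((q - 20)*q²)/8 = -9 + ((-20 + q)*q²)/8 = -9 + (q²*(-20 + q))/8 = -9 + q²*(-20 + q)/8)
M(w(-8)) - 72480 = (-9 - 5/2*(-9)² + (⅛)*(-9)³) - 72480 = (-9 - 5/2*81 + (⅛)*(-729)) - 72480 = (-9 - 405/2 - 729/8) - 72480 = -2421/8 - 72480 = -582261/8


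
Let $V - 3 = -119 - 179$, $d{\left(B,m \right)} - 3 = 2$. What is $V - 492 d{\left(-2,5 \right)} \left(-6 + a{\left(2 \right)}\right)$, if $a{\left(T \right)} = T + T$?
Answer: $4625$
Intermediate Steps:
$a{\left(T \right)} = 2 T$
$d{\left(B,m \right)} = 5$ ($d{\left(B,m \right)} = 3 + 2 = 5$)
$V = -295$ ($V = 3 - 298 = -295$)
$V - 492 d{\left(-2,5 \right)} \left(-6 + a{\left(2 \right)}\right) = -295 - 492 \cdot 5 \left(-6 + 2 \cdot 2\right) = -295 - 492 \cdot 5 \left(-6 + 4\right) = -295 - 492 \cdot 5 \left(-2\right) = -295 - -4920 = -295 + 4920 = 4625$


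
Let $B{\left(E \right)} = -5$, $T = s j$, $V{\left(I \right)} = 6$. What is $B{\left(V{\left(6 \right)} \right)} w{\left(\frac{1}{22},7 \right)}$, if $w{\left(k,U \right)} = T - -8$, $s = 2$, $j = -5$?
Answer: $10$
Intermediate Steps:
$T = -10$ ($T = 2 \left(-5\right) = -10$)
$w{\left(k,U \right)} = -2$ ($w{\left(k,U \right)} = -10 - -8 = -10 + 8 = -2$)
$B{\left(V{\left(6 \right)} \right)} w{\left(\frac{1}{22},7 \right)} = \left(-5\right) \left(-2\right) = 10$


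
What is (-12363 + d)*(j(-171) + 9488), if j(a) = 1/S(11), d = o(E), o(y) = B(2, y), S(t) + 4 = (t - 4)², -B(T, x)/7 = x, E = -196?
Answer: -4692728351/45 ≈ -1.0428e+8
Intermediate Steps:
B(T, x) = -7*x
S(t) = -4 + (-4 + t)² (S(t) = -4 + (t - 4)² = -4 + (-4 + t)²)
o(y) = -7*y
d = 1372 (d = -7*(-196) = 1372)
j(a) = 1/45 (j(a) = 1/(-4 + (-4 + 11)²) = 1/(-4 + 7²) = 1/(-4 + 49) = 1/45)
(-12363 + d)*(j(-171) + 9488) = (-12363 + 1372)*(1/45 + 9488) = -10991*426961/45 = -4692728351/45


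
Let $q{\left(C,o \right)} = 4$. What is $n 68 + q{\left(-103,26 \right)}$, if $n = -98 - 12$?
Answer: $-7476$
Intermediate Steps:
$n = -110$
$n 68 + q{\left(-103,26 \right)} = \left(-110\right) 68 + 4 = -7480 + 4 = -7476$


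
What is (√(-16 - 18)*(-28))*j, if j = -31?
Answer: 868*I*√34 ≈ 5061.3*I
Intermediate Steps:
(√(-16 - 18)*(-28))*j = (√(-16 - 18)*(-28))*(-31) = (√(-34)*(-28))*(-31) = ((I*√34)*(-28))*(-31) = -28*I*√34*(-31) = 868*I*√34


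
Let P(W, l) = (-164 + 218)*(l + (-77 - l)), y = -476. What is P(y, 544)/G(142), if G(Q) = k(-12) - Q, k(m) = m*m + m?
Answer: 2079/5 ≈ 415.80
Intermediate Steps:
k(m) = m + m² (k(m) = m² + m = m + m²)
P(W, l) = -4158 (P(W, l) = 54*(-77) = -4158)
G(Q) = 132 - Q (G(Q) = -12*(1 - 12) - Q = -12*(-11) - Q = 132 - Q)
P(y, 544)/G(142) = -4158/(132 - 1*142) = -4158/(132 - 142) = -4158/(-10) = -4158*(-⅒) = 2079/5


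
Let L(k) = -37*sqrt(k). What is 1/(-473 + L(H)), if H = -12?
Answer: I/(-473*I + 74*sqrt(3)) ≈ -0.0019695 + 0.0005337*I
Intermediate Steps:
1/(-473 + L(H)) = 1/(-473 - 74*I*sqrt(3))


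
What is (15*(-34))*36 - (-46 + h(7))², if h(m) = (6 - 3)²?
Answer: -19729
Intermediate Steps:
h(m) = 9 (h(m) = 3² = 9)
(15*(-34))*36 - (-46 + h(7))² = (15*(-34))*36 - (-46 + 9)² = -510*36 - 1*(-37)² = -18360 - 1*1369 = -18360 - 1369 = -19729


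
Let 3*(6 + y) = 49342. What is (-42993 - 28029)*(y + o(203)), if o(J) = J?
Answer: -1182113842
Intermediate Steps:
y = 49324/3 (y = -6 + (⅓)*49342 = -6 + 49342/3 = 49324/3 ≈ 16441.)
(-42993 - 28029)*(y + o(203)) = (-42993 - 28029)*(49324/3 + 203) = -71022*49933/3 = -1182113842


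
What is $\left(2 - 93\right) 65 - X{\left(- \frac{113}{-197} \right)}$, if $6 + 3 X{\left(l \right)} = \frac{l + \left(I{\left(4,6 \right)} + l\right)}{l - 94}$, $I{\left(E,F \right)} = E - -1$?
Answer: $- \frac{326485084}{55215} \approx -5913.0$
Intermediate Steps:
$I{\left(E,F \right)} = 1 + E$ ($I{\left(E,F \right)} = E + 1 = 1 + E$)
$X{\left(l \right)} = -2 + \frac{5 + 2 l}{3 \left(-94 + l\right)}$ ($X{\left(l \right)} = -2 + \frac{\left(l + \left(\left(1 + 4\right) + l\right)\right) \frac{1}{l - 94}}{3} = -2 + \frac{\left(l + \left(5 + l\right)\right) \frac{1}{-94 + l}}{3} = -2 + \frac{\left(5 + 2 l\right) \frac{1}{-94 + l}}{3} = -2 + \frac{\frac{1}{-94 + l} \left(5 + 2 l\right)}{3} = -2 + \frac{5 + 2 l}{3 \left(-94 + l\right)}$)
$\left(2 - 93\right) 65 - X{\left(- \frac{113}{-197} \right)} = \left(2 - 93\right) 65 - \frac{569 - 4 \left(- \frac{113}{-197}\right)}{3 \left(-94 - \frac{113}{-197}\right)} = \left(-91\right) 65 - \frac{569 - 4 \left(\left(-113\right) \left(- \frac{1}{197}\right)\right)}{3 \left(-94 - - \frac{113}{197}\right)} = -5915 - \frac{569 - \frac{452}{197}}{3 \left(-94 + \frac{113}{197}\right)} = -5915 - \frac{569 - \frac{452}{197}}{3 \left(- \frac{18405}{197}\right)} = -5915 - \frac{1}{3} \left(- \frac{197}{18405}\right) \frac{111641}{197} = -5915 - - \frac{111641}{55215} = -5915 + \frac{111641}{55215} = - \frac{326485084}{55215}$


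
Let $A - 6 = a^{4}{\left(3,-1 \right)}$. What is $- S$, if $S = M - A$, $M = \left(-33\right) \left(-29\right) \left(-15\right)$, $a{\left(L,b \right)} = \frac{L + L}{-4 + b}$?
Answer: $\frac{8976921}{625} \approx 14363.0$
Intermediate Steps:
$a{\left(L,b \right)} = \frac{2 L}{-4 + b}$
$A = \frac{5046}{625}$ ($A = 6 + \left(2 \cdot 3 \frac{1}{-4 - 1}\right)^{4} = 6 + \left(2 \cdot 3 \frac{1}{-5}\right)^{4} = 6 + \left(2 \cdot 3 \left(- \frac{1}{5}\right)\right)^{4} = 6 + \left(- \frac{6}{5}\right)^{4} = 6 + \frac{1296}{625} = \frac{5046}{625} \approx 8.0736$)
$M = -14355$ ($M = 957 \left(-15\right) = -14355$)
$S = - \frac{8976921}{625}$ ($S = -14355 - \frac{5046}{625} = - \frac{8976921}{625} \approx -14363.0$)
$- S = \left(-1\right) \left(- \frac{8976921}{625}\right) = \frac{8976921}{625}$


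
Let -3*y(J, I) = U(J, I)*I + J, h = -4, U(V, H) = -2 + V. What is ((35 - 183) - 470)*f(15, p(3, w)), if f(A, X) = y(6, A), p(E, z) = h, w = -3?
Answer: 13596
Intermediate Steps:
p(E, z) = -4
y(J, I) = -J/3 - I*(-2 + J)/3 (y(J, I) = -((-2 + J)*I + J)/3 = -(I*(-2 + J) + J)/3 = -(J + I*(-2 + J))/3 = -J/3 - I*(-2 + J)/3)
f(A, X) = -2 - 4*A/3 (f(A, X) = -⅓*6 - A*(-2 + 6)/3 = -2 - ⅓*A*4 = -2 - 4*A/3)
((35 - 183) - 470)*f(15, p(3, w)) = ((35 - 183) - 470)*(-2 - 4/3*15) = (-148 - 470)*(-2 - 20) = -618*(-22) = 13596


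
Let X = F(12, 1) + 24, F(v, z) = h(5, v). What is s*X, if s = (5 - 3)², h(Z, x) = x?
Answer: 144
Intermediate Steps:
F(v, z) = v
X = 36 (X = 12 + 24 = 36)
s = 4 (s = 2² = 4)
s*X = 4*36 = 144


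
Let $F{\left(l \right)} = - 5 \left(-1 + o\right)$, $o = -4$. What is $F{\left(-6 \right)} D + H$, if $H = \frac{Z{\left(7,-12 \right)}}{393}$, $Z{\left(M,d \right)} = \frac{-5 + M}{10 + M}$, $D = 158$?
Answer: $\frac{26389952}{6681} \approx 3950.0$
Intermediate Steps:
$Z{\left(M,d \right)} = \frac{-5 + M}{10 + M}$
$F{\left(l \right)} = 25$ ($F{\left(l \right)} = - 5 \left(-1 - 4\right) = \left(-5\right) \left(-5\right) = 25$)
$H = \frac{2}{6681}$ ($H = \frac{\frac{1}{10 + 7} \left(-5 + 7\right)}{393} = \frac{1}{17} \cdot 2 \cdot \frac{1}{393} = \frac{2}{17} \cdot \frac{1}{393} = \frac{2}{6681} \approx 0.00029936$)
$F{\left(-6 \right)} D + H = 25 \cdot 158 + \frac{2}{6681} = 3950 + \frac{2}{6681} = \frac{26389952}{6681}$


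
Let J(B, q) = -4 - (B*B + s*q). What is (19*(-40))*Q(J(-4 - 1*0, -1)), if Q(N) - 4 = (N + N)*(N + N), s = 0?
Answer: -1219040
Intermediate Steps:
J(B, q) = -4 - B² (J(B, q) = -4 - (B*B + 0*q) = -4 - (B² + 0) = -4 - B²)
Q(N) = 4 + 4*N² (Q(N) = 4 + (N + N)*(N + N) = 4 + (2*N)*(2*N) = 4 + 4*N²)
(19*(-40))*Q(J(-4 - 1*0, -1)) = (19*(-40))*(4 + 4*(-4 - (-4 - 1*0)²)²) = -760*(4 + 4*(-4 - (-4 + 0)²)²) = -760*(4 + 4*(-4 - 1*(-4)²)²) = -760*(4 + 4*(-4 - 1*16)²) = -760*(4 + 4*(-4 - 16)²) = -760*(4 + 4*(-20)²) = -760*(4 + 4*400) = -760*(4 + 1600) = -760*1604 = -1219040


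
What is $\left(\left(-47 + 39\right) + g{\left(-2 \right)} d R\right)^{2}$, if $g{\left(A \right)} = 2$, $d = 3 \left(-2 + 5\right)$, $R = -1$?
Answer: $676$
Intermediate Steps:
$d = 9$ ($d = 3 \cdot 3 = 9$)
$\left(\left(-47 + 39\right) + g{\left(-2 \right)} d R\right)^{2} = \left(\left(-47 + 39\right) + 2 \cdot 9 \left(-1\right)\right)^{2} = \left(-8 + 18 \left(-1\right)\right)^{2} = \left(-8 - 18\right)^{2} = \left(-26\right)^{2} = 676$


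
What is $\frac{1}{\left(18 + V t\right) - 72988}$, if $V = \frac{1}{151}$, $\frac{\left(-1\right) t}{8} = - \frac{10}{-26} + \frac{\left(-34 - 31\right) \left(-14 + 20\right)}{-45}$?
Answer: $- \frac{5889}{429723154} \approx -1.3704 \cdot 10^{-5}$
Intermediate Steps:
$t = - \frac{2824}{39}$ ($t = - 8 \left(- \frac{10}{-26} + \frac{\left(-34 - 31\right) \left(-14 + 20\right)}{-45}\right) = - 8 \left(\left(-10\right) \left(- \frac{1}{26}\right) + \left(-65\right) 6 \left(- \frac{1}{45}\right)\right) = - 8 \left(\frac{5}{13} - - \frac{26}{3}\right) = - 8 \left(\frac{5}{13} + \frac{26}{3}\right) = \left(-8\right) \frac{353}{39} = - \frac{2824}{39} \approx -72.41$)
$V = \frac{1}{151} \approx 0.0066225$
$\frac{1}{\left(18 + V t\right) - 72988} = \frac{1}{\left(18 + \frac{1}{151} \left(- \frac{2824}{39}\right)\right) - 72988} = \frac{1}{\left(18 - \frac{2824}{5889}\right) - 72988} = \frac{1}{\frac{103178}{5889} - 72988} = \frac{1}{- \frac{429723154}{5889}} = - \frac{5889}{429723154}$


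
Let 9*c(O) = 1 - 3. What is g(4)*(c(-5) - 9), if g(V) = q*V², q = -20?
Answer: 26560/9 ≈ 2951.1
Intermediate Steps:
c(O) = -2/9 (c(O) = (1 - 3)/9 = (⅑)*(-2) = -2/9)
g(V) = -20*V²
g(4)*(c(-5) - 9) = (-20*4²)*(-2/9 - 9) = -20*16*(-83/9) = -320*(-83/9) = 26560/9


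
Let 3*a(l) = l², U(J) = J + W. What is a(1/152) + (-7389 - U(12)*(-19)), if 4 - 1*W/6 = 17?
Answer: -599063615/69312 ≈ -8643.0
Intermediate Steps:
W = -78 (W = 24 - 6*17 = 24 - 102 = -78)
U(J) = -78 + J (U(J) = J - 78 = -78 + J)
a(l) = l²/3
a(1/152) + (-7389 - U(12)*(-19)) = (1/152)²/3 + (-7389 - (-78 + 12)*(-19)) = (1/152)²/3 + (-7389 - (-66)*(-19)) = (⅓)*(1/23104) + (-7389 - 1*1254) = 1/69312 + (-7389 - 1254) = 1/69312 - 8643 = -599063615/69312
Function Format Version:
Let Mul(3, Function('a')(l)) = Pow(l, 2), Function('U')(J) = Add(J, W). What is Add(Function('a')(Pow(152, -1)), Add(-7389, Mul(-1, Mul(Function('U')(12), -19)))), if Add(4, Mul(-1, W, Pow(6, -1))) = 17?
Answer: Rational(-599063615, 69312) ≈ -8643.0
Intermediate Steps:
W = -78 (W = Add(24, Mul(-6, 17)) = Add(24, -102) = -78)
Function('U')(J) = Add(-78, J) (Function('U')(J) = Add(J, -78) = Add(-78, J))
Function('a')(l) = Mul(Rational(1, 3), Pow(l, 2))
Add(Function('a')(Pow(152, -1)), Add(-7389, Mul(-1, Mul(Function('U')(12), -19)))) = Add(Mul(Rational(1, 3), Pow(Pow(152, -1), 2)), Add(-7389, Mul(-1, Mul(Add(-78, 12), -19)))) = Add(Mul(Rational(1, 3), Pow(Rational(1, 152), 2)), Add(-7389, Mul(-1, Mul(-66, -19)))) = Add(Mul(Rational(1, 3), Rational(1, 23104)), Add(-7389, Mul(-1, 1254))) = Add(Rational(1, 69312), Add(-7389, -1254)) = Add(Rational(1, 69312), -8643) = Rational(-599063615, 69312)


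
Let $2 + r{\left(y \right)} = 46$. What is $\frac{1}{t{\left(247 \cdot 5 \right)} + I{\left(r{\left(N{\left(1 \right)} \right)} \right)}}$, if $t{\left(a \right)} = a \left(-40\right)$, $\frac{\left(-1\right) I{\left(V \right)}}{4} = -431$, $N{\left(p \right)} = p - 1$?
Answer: $- \frac{1}{47676} \approx -2.0975 \cdot 10^{-5}$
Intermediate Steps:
$N{\left(p \right)} = -1 + p$
$r{\left(y \right)} = 44$ ($r{\left(y \right)} = -2 + 46 = 44$)
$I{\left(V \right)} = 1724$ ($I{\left(V \right)} = \left(-4\right) \left(-431\right) = 1724$)
$t{\left(a \right)} = - 40 a$
$\frac{1}{t{\left(247 \cdot 5 \right)} + I{\left(r{\left(N{\left(1 \right)} \right)} \right)}} = \frac{1}{- 40 \cdot 247 \cdot 5 + 1724} = \frac{1}{\left(-40\right) 1235 + 1724} = \frac{1}{-49400 + 1724} = \frac{1}{-47676} = - \frac{1}{47676}$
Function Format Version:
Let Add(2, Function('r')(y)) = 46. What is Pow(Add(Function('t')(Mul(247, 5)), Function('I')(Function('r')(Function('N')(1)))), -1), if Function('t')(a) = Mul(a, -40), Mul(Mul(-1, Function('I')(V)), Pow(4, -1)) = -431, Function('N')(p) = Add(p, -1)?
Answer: Rational(-1, 47676) ≈ -2.0975e-5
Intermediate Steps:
Function('N')(p) = Add(-1, p)
Function('r')(y) = 44 (Function('r')(y) = Add(-2, 46) = 44)
Function('I')(V) = 1724 (Function('I')(V) = Mul(-4, -431) = 1724)
Function('t')(a) = Mul(-40, a)
Pow(Add(Function('t')(Mul(247, 5)), Function('I')(Function('r')(Function('N')(1)))), -1) = Pow(Add(Mul(-40, Mul(247, 5)), 1724), -1) = Pow(Add(Mul(-40, 1235), 1724), -1) = Pow(Add(-49400, 1724), -1) = Pow(-47676, -1) = Rational(-1, 47676)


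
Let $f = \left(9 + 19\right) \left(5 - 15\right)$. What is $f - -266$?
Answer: $-14$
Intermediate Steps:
$f = -280$ ($f = 28 \left(-10\right) = -280$)
$f - -266 = -280 - -266 = -280 + 266 = -14$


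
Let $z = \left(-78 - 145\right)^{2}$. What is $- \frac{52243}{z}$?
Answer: $- \frac{52243}{49729} \approx -1.0506$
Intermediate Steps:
$z = 49729$ ($z = \left(-223\right)^{2} = 49729$)
$- \frac{52243}{z} = - \frac{52243}{49729}$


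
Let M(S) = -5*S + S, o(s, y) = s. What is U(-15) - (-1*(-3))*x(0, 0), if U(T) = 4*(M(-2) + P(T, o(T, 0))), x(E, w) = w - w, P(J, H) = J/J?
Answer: 36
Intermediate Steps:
M(S) = -4*S
P(J, H) = 1
x(E, w) = 0
U(T) = 36 (U(T) = 4*(-4*(-2) + 1) = 4*(8 + 1) = 4*9 = 36)
U(-15) - (-1*(-3))*x(0, 0) = 36 - (-1*(-3))*0 = 36 - 3*0 = 36 - 1*0 = 36 + 0 = 36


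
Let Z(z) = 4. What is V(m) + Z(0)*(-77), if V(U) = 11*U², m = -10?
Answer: 792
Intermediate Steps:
V(m) + Z(0)*(-77) = 11*(-10)² + 4*(-77) = 11*100 - 308 = 1100 - 308 = 792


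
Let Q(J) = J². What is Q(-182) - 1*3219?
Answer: 29905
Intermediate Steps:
Q(-182) - 1*3219 = (-182)² - 1*3219 = 33124 - 3219 = 29905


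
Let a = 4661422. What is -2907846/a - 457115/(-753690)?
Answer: -6080853421/351326714718 ≈ -0.017308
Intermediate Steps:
-2907846/a - 457115/(-753690) = -2907846/4661422 - 457115/(-753690) = -2907846*1/4661422 - 457115*(-1/753690) = -1453923/2330711 + 91423/150738 = -6080853421/351326714718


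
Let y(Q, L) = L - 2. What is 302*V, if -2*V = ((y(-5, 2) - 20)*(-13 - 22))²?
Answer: -73990000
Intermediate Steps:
y(Q, L) = -2 + L
V = -245000 (V = -(-13 - 22)²*((-2 + 2) - 20)²/2 = -1225*(0 - 20)²/2 = -(-20*(-35))²/2 = -½*700² = -½*490000 = -245000)
302*V = 302*(-245000) = -73990000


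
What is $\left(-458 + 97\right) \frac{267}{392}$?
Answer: $- \frac{96387}{392} \approx -245.89$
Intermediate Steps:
$\left(-458 + 97\right) \frac{267}{392} = - 361 \cdot 267 \cdot \frac{1}{392} = \left(-361\right) \frac{267}{392} = - \frac{96387}{392}$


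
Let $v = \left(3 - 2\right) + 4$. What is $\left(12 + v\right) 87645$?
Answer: $1489965$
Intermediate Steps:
$v = 5$ ($v = 1 + 4 = 5$)
$\left(12 + v\right) 87645 = \left(12 + 5\right) 87645 = 17 \cdot 87645 = 1489965$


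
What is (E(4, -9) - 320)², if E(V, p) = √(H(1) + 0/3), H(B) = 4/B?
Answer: 101124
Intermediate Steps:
E(V, p) = 2 (E(V, p) = √(4/1 + 0/3) = √(4*1 + 0*(⅓)) = √(4 + 0) = √4 = 2)
(E(4, -9) - 320)² = (2 - 320)² = (-318)² = 101124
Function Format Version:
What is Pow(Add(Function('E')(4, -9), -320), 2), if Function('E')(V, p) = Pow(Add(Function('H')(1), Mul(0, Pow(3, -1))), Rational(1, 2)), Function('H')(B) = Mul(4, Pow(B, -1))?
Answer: 101124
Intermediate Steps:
Function('E')(V, p) = 2 (Function('E')(V, p) = Pow(Add(Mul(4, Pow(1, -1)), Mul(0, Pow(3, -1))), Rational(1, 2)) = Pow(Add(Mul(4, 1), Mul(0, Rational(1, 3))), Rational(1, 2)) = Pow(Add(4, 0), Rational(1, 2)) = Pow(4, Rational(1, 2)) = 2)
Pow(Add(Function('E')(4, -9), -320), 2) = Pow(Add(2, -320), 2) = Pow(-318, 2) = 101124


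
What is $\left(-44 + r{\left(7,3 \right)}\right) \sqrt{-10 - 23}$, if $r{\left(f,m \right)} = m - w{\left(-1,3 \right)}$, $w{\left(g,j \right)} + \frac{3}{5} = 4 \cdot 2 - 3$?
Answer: $- \frac{227 i \sqrt{33}}{5} \approx - 260.8 i$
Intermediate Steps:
$w{\left(g,j \right)} = \frac{22}{5}$ ($w{\left(g,j \right)} = - \frac{3}{5} + \left(4 \cdot 2 - 3\right) = - \frac{3}{5} + \left(8 - 3\right) = - \frac{3}{5} + 5 = \frac{22}{5}$)
$r{\left(f,m \right)} = - \frac{22}{5} + m$ ($r{\left(f,m \right)} = m - \frac{22}{5} = - \frac{22}{5} + m$)
$\left(-44 + r{\left(7,3 \right)}\right) \sqrt{-10 - 23} = \left(-44 + \left(- \frac{22}{5} + 3\right)\right) \sqrt{-10 - 23} = \left(-44 - \frac{7}{5}\right) \sqrt{-33} = - \frac{227 i \sqrt{33}}{5}$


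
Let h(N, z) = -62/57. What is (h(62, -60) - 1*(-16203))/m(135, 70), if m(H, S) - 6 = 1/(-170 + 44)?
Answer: 38787378/14345 ≈ 2703.9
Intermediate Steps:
h(N, z) = -62/57 (h(N, z) = -62*1/57 = -62/57)
m(H, S) = 755/126 (m(H, S) = 6 + 1/(-170 + 44) = 6 + 1/(-126) = 6 - 1/126 = 755/126)
(h(62, -60) - 1*(-16203))/m(135, 70) = (-62/57 - 1*(-16203))/(755/126) = (-62/57 + 16203)*(126/755) = (923509/57)*(126/755) = 38787378/14345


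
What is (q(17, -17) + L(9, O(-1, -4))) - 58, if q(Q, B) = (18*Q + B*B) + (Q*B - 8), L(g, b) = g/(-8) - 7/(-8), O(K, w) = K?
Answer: 959/4 ≈ 239.75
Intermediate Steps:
L(g, b) = 7/8 - g/8 (L(g, b) = g*(-1/8) - 7*(-1/8) = -g/8 + 7/8 = 7/8 - g/8)
q(Q, B) = -8 + B**2 + 18*Q + B*Q (q(Q, B) = (18*Q + B**2) + (B*Q - 8) = (B**2 + 18*Q) + (-8 + B*Q) = -8 + B**2 + 18*Q + B*Q)
(q(17, -17) + L(9, O(-1, -4))) - 58 = ((-8 + (-17)**2 + 18*17 - 17*17) + (7/8 - 1/8*9)) - 58 = ((-8 + 289 + 306 - 289) + (7/8 - 9/8)) - 58 = (298 - 1/4) - 58 = 1191/4 - 58 = 959/4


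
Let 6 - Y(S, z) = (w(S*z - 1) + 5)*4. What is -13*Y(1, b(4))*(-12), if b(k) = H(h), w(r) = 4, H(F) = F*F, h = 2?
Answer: -4680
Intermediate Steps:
H(F) = F²
b(k) = 4 (b(k) = 2² = 4)
Y(S, z) = -30 (Y(S, z) = 6 - (4 + 5)*4 = 6 - 9*4 = 6 - 1*36 = 6 - 36 = -30)
-13*Y(1, b(4))*(-12) = -13*(-30)*(-12) = 390*(-12) = -4680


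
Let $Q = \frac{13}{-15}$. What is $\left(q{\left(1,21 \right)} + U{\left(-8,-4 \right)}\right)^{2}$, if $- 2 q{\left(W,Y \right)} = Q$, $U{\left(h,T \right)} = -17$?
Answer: $\frac{247009}{900} \approx 274.45$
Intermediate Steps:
$Q = - \frac{13}{15}$ ($Q = 13 \left(- \frac{1}{15}\right) = - \frac{13}{15} \approx -0.86667$)
$q{\left(W,Y \right)} = \frac{13}{30}$ ($q{\left(W,Y \right)} = \left(- \frac{1}{2}\right) \left(- \frac{13}{15}\right) = \frac{13}{30}$)
$\left(q{\left(1,21 \right)} + U{\left(-8,-4 \right)}\right)^{2} = \left(\frac{13}{30} - 17\right)^{2} = \left(- \frac{497}{30}\right)^{2} = \frac{247009}{900}$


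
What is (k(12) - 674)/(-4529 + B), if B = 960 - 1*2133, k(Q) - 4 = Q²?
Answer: 263/2851 ≈ 0.092248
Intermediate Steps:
k(Q) = 4 + Q²
B = -1173 (B = 960 - 2133 = -1173)
(k(12) - 674)/(-4529 + B) = ((4 + 12²) - 674)/(-4529 - 1173) = ((4 + 144) - 674)/(-5702) = (148 - 674)*(-1/5702) = -526*(-1/5702) = 263/2851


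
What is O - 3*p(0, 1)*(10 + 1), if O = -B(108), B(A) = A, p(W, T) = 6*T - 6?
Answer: -108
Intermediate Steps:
p(W, T) = -6 + 6*T
O = -108 (O = -1*108 = -108)
O - 3*p(0, 1)*(10 + 1) = -108 - 3*(-6 + 6*1)*(10 + 1) = -108 - 3*(-6 + 6)*11 = -108 - 3*0*11 = -108 - 0*11 = -108 - 1*0 = -108 + 0 = -108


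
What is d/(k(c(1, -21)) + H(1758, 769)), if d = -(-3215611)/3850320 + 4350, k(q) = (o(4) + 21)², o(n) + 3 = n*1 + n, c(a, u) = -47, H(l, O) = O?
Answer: 16752107611/5563712400 ≈ 3.0110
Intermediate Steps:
o(n) = -3 + 2*n (o(n) = -3 + (n*1 + n) = -3 + (n + n) = -3 + 2*n)
k(q) = 676 (k(q) = ((-3 + 2*4) + 21)² = ((-3 + 8) + 21)² = (5 + 21)² = 26² = 676)
d = 16752107611/3850320 (d = -(-3215611)/3850320 + 4350 = -1*(-3215611/3850320) + 4350 = 3215611/3850320 + 4350 = 16752107611/3850320 ≈ 4350.8)
d/(k(c(1, -21)) + H(1758, 769)) = 16752107611/(3850320*(676 + 769)) = (16752107611/3850320)/1445 = (16752107611/3850320)*(1/1445) = 16752107611/5563712400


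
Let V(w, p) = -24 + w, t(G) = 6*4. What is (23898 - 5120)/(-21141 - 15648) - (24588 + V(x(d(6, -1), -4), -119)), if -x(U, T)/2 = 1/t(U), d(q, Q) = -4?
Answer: -3614802833/147156 ≈ -24564.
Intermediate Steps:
t(G) = 24
x(U, T) = -1/12 (x(U, T) = -2/24 = -2*1/24 = -1/12)
(23898 - 5120)/(-21141 - 15648) - (24588 + V(x(d(6, -1), -4), -119)) = (23898 - 5120)/(-21141 - 15648) - (24588 + (-24 - 1/12)) = 18778/(-36789) - (24588 - 289/12) = 18778*(-1/36789) - 1*294767/12 = -18778/36789 - 294767/12 = -3614802833/147156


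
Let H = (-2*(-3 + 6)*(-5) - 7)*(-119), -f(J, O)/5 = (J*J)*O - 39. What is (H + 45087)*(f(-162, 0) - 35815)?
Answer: -1508507000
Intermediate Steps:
f(J, O) = 195 - 5*O*J² (f(J, O) = -5*((J*J)*O - 39) = -5*(J²*O - 39) = -5*(O*J² - 39) = -5*(-39 + O*J²) = 195 - 5*O*J²)
H = -2737 (H = (-6*(-5) - 7)*(-119) = (-2*(-15) - 7)*(-119) = (30 - 7)*(-119) = 23*(-119) = -2737)
(H + 45087)*(f(-162, 0) - 35815) = (-2737 + 45087)*((195 - 5*0*(-162)²) - 35815) = 42350*((195 - 5*0*26244) - 35815) = 42350*((195 + 0) - 35815) = 42350*(195 - 35815) = 42350*(-35620) = -1508507000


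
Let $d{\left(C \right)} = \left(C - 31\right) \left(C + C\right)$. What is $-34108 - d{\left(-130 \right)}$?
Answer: $-75968$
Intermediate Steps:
$d{\left(C \right)} = 2 C \left(-31 + C\right)$ ($d{\left(C \right)} = \left(-31 + C\right) 2 C = 2 C \left(-31 + C\right)$)
$-34108 - d{\left(-130 \right)} = -34108 - 2 \left(-130\right) \left(-31 - 130\right) = -34108 - 2 \left(-130\right) \left(-161\right) = -34108 - 41860 = -75968$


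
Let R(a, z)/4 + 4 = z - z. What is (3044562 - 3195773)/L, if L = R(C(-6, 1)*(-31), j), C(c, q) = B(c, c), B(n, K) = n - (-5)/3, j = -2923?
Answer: 151211/16 ≈ 9450.7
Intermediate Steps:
B(n, K) = 5/3 + n (B(n, K) = n - (-5)/3 = n - 1*(-5/3) = n + 5/3 = 5/3 + n)
C(c, q) = 5/3 + c
R(a, z) = -16 (R(a, z) = -16 + 4*(z - z) = -16 + 4*0 = -16 + 0 = -16)
L = -16
(3044562 - 3195773)/L = (3044562 - 3195773)/(-16) = -151211*(-1/16) = 151211/16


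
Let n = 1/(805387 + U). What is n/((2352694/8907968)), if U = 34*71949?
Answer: 4453984/3825072251591 ≈ 1.1644e-6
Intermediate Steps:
U = 2446266
n = 1/3251653 (n = 1/(805387 + 2446266) = 1/3251653 ≈ 3.0754e-7)
n/((2352694/8907968)) = 1/(3251653*((2352694/8907968))) = 1/(3251653*((2352694*(1/8907968)))) = 1/(3251653*(1176347/4453984)) = (1/3251653)*(4453984/1176347) = 4453984/3825072251591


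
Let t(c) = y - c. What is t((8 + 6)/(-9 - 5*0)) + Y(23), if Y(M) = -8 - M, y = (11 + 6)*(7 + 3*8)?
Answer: 4478/9 ≈ 497.56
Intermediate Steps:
y = 527 (y = 17*(7 + 24) = 17*31 = 527)
t(c) = 527 - c
t((8 + 6)/(-9 - 5*0)) + Y(23) = (527 - (8 + 6)/(-9 - 5*0)) + (-8 - 1*23) = (527 - 14/(-9 + 0)) + (-8 - 23) = (527 - 14/(-9)) - 31 = (527 - 14*(-1)/9) - 31 = (527 - 1*(-14/9)) - 31 = (527 + 14/9) - 31 = 4757/9 - 31 = 4478/9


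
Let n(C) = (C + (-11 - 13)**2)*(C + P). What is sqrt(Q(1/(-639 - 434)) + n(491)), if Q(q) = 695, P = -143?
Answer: sqrt(372011) ≈ 609.93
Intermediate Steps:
n(C) = (-143 + C)*(576 + C) (n(C) = (C + (-11 - 13)**2)*(C - 143) = (C + (-24)**2)*(-143 + C) = (C + 576)*(-143 + C) = (576 + C)*(-143 + C) = (-143 + C)*(576 + C))
sqrt(Q(1/(-639 - 434)) + n(491)) = sqrt(695 + (-82368 + 491**2 + 433*491)) = sqrt(695 + (-82368 + 241081 + 212603)) = sqrt(695 + 371316) = sqrt(372011)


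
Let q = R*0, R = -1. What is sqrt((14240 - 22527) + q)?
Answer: I*sqrt(8287) ≈ 91.033*I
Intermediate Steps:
q = 0 (q = -1*0 = 0)
sqrt((14240 - 22527) + q) = sqrt((14240 - 22527) + 0) = sqrt(-8287 + 0) = sqrt(-8287) = I*sqrt(8287)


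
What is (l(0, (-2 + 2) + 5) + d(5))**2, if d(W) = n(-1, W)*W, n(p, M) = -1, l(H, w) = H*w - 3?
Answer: 64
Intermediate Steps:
l(H, w) = -3 + H*w
d(W) = -W
(l(0, (-2 + 2) + 5) + d(5))**2 = ((-3 + 0*((-2 + 2) + 5)) - 1*5)**2 = ((-3 + 0*(0 + 5)) - 5)**2 = ((-3 + 0*5) - 5)**2 = ((-3 + 0) - 5)**2 = (-3 - 5)**2 = (-8)**2 = 64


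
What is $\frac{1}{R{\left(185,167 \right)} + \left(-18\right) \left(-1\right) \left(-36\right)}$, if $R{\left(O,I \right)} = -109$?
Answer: $- \frac{1}{757} \approx -0.001321$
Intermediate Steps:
$\frac{1}{R{\left(185,167 \right)} + \left(-18\right) \left(-1\right) \left(-36\right)} = \frac{1}{-109 + \left(-18\right) \left(-1\right) \left(-36\right)} = \frac{1}{-109 + 18 \left(-36\right)} = \frac{1}{-109 - 648} = \frac{1}{-757} = - \frac{1}{757}$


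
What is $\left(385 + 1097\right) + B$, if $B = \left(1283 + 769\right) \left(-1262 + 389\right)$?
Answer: $-1789914$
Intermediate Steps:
$B = -1791396$ ($B = 2052 \left(-873\right) = -1791396$)
$\left(385 + 1097\right) + B = \left(385 + 1097\right) - 1791396 = 1482 - 1791396 = -1789914$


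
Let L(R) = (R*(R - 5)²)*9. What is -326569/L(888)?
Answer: -326569/6231274488 ≈ -5.2408e-5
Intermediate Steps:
L(R) = 9*R*(-5 + R)² (L(R) = (R*(-5 + R)²)*9 = 9*R*(-5 + R)²)
-326569/L(888) = -326569*1/(7992*(-5 + 888)²) = -326569/(9*888*883²) = -326569/(9*888*779689) = -326569/6231274488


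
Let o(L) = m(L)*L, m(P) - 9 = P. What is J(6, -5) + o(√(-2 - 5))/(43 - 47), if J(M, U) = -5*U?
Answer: 107/4 - 9*I*√7/4 ≈ 26.75 - 5.9529*I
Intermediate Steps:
m(P) = 9 + P
o(L) = L*(9 + L) (o(L) = (9 + L)*L = L*(9 + L))
J(6, -5) + o(√(-2 - 5))/(43 - 47) = -5*(-5) + (√(-2 - 5)*(9 + √(-2 - 5)))/(43 - 47) = 25 + (√(-7)*(9 + √(-7)))/(-4) = 25 - I*√7*(9 + I*√7)/4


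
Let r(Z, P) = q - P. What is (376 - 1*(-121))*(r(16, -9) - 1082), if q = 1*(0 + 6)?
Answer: -530299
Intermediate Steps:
q = 6 (q = 1*6 = 6)
r(Z, P) = 6 - P
(376 - 1*(-121))*(r(16, -9) - 1082) = (376 - 1*(-121))*((6 - 1*(-9)) - 1082) = (376 + 121)*((6 + 9) - 1082) = 497*(15 - 1082) = 497*(-1067) = -530299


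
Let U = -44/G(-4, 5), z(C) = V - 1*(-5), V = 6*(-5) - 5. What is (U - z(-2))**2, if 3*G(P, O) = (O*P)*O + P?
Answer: 660969/676 ≈ 977.76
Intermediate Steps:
V = -35 (V = -30 - 5 = -35)
z(C) = -30 (z(C) = -35 - 1*(-5) = -35 + 5 = -30)
G(P, O) = P/3 + P*O**2/3 (G(P, O) = ((O*P)*O + P)/3 = (P*O**2 + P)/3 = (P + P*O**2)/3 = P/3 + P*O**2/3)
U = 33/26 (U = -44*(-3/(4*(1 + 5**2))) = -44*(-3/(4*(1 + 25))) = -44/((1/3)*(-4)*26) = -44/(-104/3) = -44*(-3/104) = 33/26 ≈ 1.2692)
(U - z(-2))**2 = (33/26 - 1*(-30))**2 = (33/26 + 30)**2 = (813/26)**2 = 660969/676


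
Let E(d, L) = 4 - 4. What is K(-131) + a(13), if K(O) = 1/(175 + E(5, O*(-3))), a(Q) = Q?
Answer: 2276/175 ≈ 13.006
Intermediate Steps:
E(d, L) = 0
K(O) = 1/175 (K(O) = 1/(175 + 0) = 1/175)
K(-131) + a(13) = 1/175 + 13 = 2276/175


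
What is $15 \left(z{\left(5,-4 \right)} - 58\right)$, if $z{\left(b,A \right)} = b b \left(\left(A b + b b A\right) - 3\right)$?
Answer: $-46995$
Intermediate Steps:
$z{\left(b,A \right)} = b^{2} \left(-3 + A b + A b^{2}\right)$ ($z{\left(b,A \right)} = b^{2} \left(\left(A b + b^{2} A\right) - 3\right) = b^{2} \left(\left(A b + A b^{2}\right) - 3\right) = b^{2} \left(-3 + A b + A b^{2}\right)$)
$15 \left(z{\left(5,-4 \right)} - 58\right) = 15 \left(5^{2} \left(-3 - 20 - 4 \cdot 5^{2}\right) - 58\right) = 15 \left(25 \left(-3 - 20 - 100\right) - 58\right) = 15 \left(25 \left(-123\right) - 58\right) = 15 \left(-3075 - 58\right) = 15 \left(-3133\right) = -46995$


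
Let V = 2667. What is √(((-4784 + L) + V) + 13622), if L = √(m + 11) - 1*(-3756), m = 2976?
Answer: √(15261 + √2987) ≈ 123.76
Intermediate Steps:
L = 3756 + √2987 (L = √(2976 + 11) - 1*(-3756) = √2987 + 3756 = 3756 + √2987 ≈ 3810.7)
√(((-4784 + L) + V) + 13622) = √(((-4784 + (3756 + √2987)) + 2667) + 13622) = √(((-1028 + √2987) + 2667) + 13622) = √((1639 + √2987) + 13622) = √(15261 + √2987)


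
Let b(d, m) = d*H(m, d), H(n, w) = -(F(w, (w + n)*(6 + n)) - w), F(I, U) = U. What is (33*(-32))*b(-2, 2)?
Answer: -4224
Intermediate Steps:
H(n, w) = w - (6 + n)*(n + w) (H(n, w) = -((w + n)*(6 + n) - w) = -((n + w)*(6 + n) - w) = -((6 + n)*(n + w) - w) = -(-w + (6 + n)*(n + w)) = w - (6 + n)*(n + w))
b(d, m) = d*(-m² - 6*m - 5*d - d*m) (b(d, m) = d*(-m² - 6*m - 5*d - m*d) = d*(-m² - 6*m - 5*d - d*m))
(33*(-32))*b(-2, 2) = (33*(-32))*(-1*(-2)*(2² + 5*(-2) + 6*2 - 2*2)) = -(-1056)*(-2)*(4 - 10 + 12 - 4) = -(-1056)*(-2)*2 = -1056*4 = -4224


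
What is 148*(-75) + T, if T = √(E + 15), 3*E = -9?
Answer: -11100 + 2*√3 ≈ -11097.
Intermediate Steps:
E = -3 (E = (⅓)*(-9) = -3)
T = 2*√3 (T = √(-3 + 15) = √12 = 2*√3 ≈ 3.4641)
148*(-75) + T = 148*(-75) + 2*√3 = -11100 + 2*√3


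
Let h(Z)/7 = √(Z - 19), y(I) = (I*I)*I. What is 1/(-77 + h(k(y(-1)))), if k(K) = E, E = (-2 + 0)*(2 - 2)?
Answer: -11/980 - I*√19/980 ≈ -0.011224 - 0.0044479*I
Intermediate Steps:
y(I) = I³ (y(I) = I²*I = I³)
E = 0 (E = -2*0 = 0)
k(K) = 0
h(Z) = 7*√(-19 + Z) (h(Z) = 7*√(Z - 19) = 7*√(-19 + Z))
1/(-77 + h(k(y(-1)))) = 1/(-77 + 7*√(-19 + 0)) = 1/(-77 + 7*√(-19)) = 1/(-77 + 7*(I*√19)) = 1/(-77 + 7*I*√19)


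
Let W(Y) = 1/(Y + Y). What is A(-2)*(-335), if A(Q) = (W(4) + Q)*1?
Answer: 5025/8 ≈ 628.13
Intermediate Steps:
W(Y) = 1/(2*Y)
A(Q) = 1/8 + Q (A(Q) = ((1/2)/4 + Q)*1 = ((1/2)*(1/4) + Q)*1 = (1/8 + Q)*1 = 1/8 + Q)
A(-2)*(-335) = (1/8 - 2)*(-335) = -15/8*(-335) = 5025/8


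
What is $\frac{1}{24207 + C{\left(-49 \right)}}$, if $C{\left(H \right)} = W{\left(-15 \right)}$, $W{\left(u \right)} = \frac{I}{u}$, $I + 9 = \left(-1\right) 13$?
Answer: $\frac{15}{363127} \approx 4.1308 \cdot 10^{-5}$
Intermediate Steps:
$I = -22$ ($I = -9 - 13 = -22$)
$W{\left(u \right)} = - \frac{22}{u}$
$C{\left(H \right)} = \frac{22}{15}$ ($C{\left(H \right)} = - \frac{22}{-15} = \left(-22\right) \left(- \frac{1}{15}\right) = \frac{22}{15}$)
$\frac{1}{24207 + C{\left(-49 \right)}} = \frac{1}{24207 + \frac{22}{15}} = \frac{1}{\frac{363127}{15}} = \frac{15}{363127}$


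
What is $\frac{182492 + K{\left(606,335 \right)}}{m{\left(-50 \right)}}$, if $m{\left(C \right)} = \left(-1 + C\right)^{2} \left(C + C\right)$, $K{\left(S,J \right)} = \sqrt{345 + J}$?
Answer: $- \frac{45623}{65025} - \frac{\sqrt{170}}{130050} \approx -0.70172$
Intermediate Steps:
$m{\left(C \right)} = 2 C \left(-1 + C\right)^{2}$ ($m{\left(C \right)} = \left(-1 + C\right)^{2} \cdot 2 C = 2 C \left(-1 + C\right)^{2}$)
$\frac{182492 + K{\left(606,335 \right)}}{m{\left(-50 \right)}} = \frac{182492 + \sqrt{345 + 335}}{2 \left(-50\right) \left(-1 - 50\right)^{2}} = \frac{182492 + \sqrt{680}}{2 \left(-50\right) \left(-51\right)^{2}} = \frac{182492 + 2 \sqrt{170}}{2 \left(-50\right) 2601} = \frac{182492 + 2 \sqrt{170}}{-260100} = \left(182492 + 2 \sqrt{170}\right) \left(- \frac{1}{260100}\right) = - \frac{45623}{65025} - \frac{\sqrt{170}}{130050}$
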